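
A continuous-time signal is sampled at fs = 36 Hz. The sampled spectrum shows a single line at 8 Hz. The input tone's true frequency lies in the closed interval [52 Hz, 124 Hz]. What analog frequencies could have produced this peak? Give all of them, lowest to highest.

64 Hz, 80 Hz, 100 Hz, 116 Hz

Frequencies that alias to 8 Hz are k·fs ± 8 Hz for integer k ≥ 0.
k=0: 8 Hz.
k=1: 28 Hz, 44 Hz.
k=2: 64 Hz, 80 Hz.
k=3: 100 Hz, 116 Hz.
k=4: 136 Hz, 152 Hz.
Within [52 Hz, 124 Hz]: 64 Hz, 80 Hz, 100 Hz, 116 Hz.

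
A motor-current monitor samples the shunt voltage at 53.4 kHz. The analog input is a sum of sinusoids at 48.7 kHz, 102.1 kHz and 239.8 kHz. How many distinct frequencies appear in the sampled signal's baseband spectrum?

2

fs/2 = 26.7 kHz.
48.7 kHz > fs/2 = 26.7 kHz, folds to fs − 48.7 kHz = 4.7 kHz.
102.1 kHz mod fs = 48.7 kHz.
48.7 kHz > fs/2 = 26.7 kHz, folds to fs − 48.7 kHz = 4.7 kHz.
239.8 kHz mod fs = 26.2 kHz.
26.2 kHz ≤ fs/2 = 26.7 kHz, appears at 26.2 kHz.
Distinct values: {4.7 kHz, 26.2 kHz} → 2.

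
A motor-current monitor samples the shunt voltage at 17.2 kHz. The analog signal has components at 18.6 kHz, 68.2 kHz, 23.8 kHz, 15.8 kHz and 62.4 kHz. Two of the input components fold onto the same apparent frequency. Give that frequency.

1.4 kHz

fs/2 = 8.6 kHz.
18.6 kHz mod fs = 1.4 kHz.
1.4 kHz ≤ fs/2 = 8.6 kHz, appears at 1.4 kHz.
68.2 kHz mod fs = 16.6 kHz.
16.6 kHz > fs/2 = 8.6 kHz, folds to fs − 16.6 kHz = 0.6 kHz.
23.8 kHz mod fs = 6.6 kHz.
6.6 kHz ≤ fs/2 = 8.6 kHz, appears at 6.6 kHz.
15.8 kHz > fs/2 = 8.6 kHz, folds to fs − 15.8 kHz = 1.4 kHz.
62.4 kHz mod fs = 10.8 kHz.
10.8 kHz > fs/2 = 8.6 kHz, folds to fs − 10.8 kHz = 6.4 kHz.
15.8 kHz and 18.6 kHz both map to 1.4 kHz.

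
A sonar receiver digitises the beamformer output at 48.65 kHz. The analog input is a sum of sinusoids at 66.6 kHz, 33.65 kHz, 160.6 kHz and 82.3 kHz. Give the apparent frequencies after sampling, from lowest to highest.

14.65 kHz, 15 kHz, 17.95 kHz

fs/2 = 24.325 kHz.
66.6 kHz mod fs = 17.95 kHz.
17.95 kHz ≤ fs/2 = 24.325 kHz, appears at 17.95 kHz.
33.65 kHz > fs/2 = 24.325 kHz, folds to fs − 33.65 kHz = 15 kHz.
160.6 kHz mod fs = 14.65 kHz.
14.65 kHz ≤ fs/2 = 24.325 kHz, appears at 14.65 kHz.
82.3 kHz mod fs = 33.65 kHz.
33.65 kHz > fs/2 = 24.325 kHz, folds to fs − 33.65 kHz = 15 kHz.
Distinct values: {14.65 kHz, 15 kHz, 17.95 kHz}.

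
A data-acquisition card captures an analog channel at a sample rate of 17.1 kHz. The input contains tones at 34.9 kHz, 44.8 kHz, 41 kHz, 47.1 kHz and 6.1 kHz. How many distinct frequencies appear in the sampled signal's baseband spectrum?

5

fs/2 = 8.55 kHz.
34.9 kHz mod fs = 0.7 kHz.
0.7 kHz ≤ fs/2 = 8.55 kHz, appears at 0.7 kHz.
44.8 kHz mod fs = 10.6 kHz.
10.6 kHz > fs/2 = 8.55 kHz, folds to fs − 10.6 kHz = 6.5 kHz.
41 kHz mod fs = 6.8 kHz.
6.8 kHz ≤ fs/2 = 8.55 kHz, appears at 6.8 kHz.
47.1 kHz mod fs = 12.9 kHz.
12.9 kHz > fs/2 = 8.55 kHz, folds to fs − 12.9 kHz = 4.2 kHz.
6.1 kHz ≤ fs/2 = 8.55 kHz, passes unchanged.
Distinct values: {0.7 kHz, 4.2 kHz, 6.1 kHz, 6.5 kHz, 6.8 kHz} → 5.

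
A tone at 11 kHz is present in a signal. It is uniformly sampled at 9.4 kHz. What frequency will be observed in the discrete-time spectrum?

1.6 kHz

11 kHz mod fs = 1.6 kHz.
1.6 kHz ≤ fs/2 = 4.7 kHz, appears at 1.6 kHz.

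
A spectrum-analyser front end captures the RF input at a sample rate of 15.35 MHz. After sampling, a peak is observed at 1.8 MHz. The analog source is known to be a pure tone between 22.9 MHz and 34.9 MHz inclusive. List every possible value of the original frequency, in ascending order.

28.9 MHz, 32.5 MHz

Frequencies that alias to 1.8 MHz are k·fs ± 1.8 MHz for integer k ≥ 0.
k=0: 1.8 MHz.
k=1: 13.55 MHz, 17.15 MHz.
k=2: 28.9 MHz, 32.5 MHz.
k=3: 44.25 MHz, 47.85 MHz.
Within [22.9 MHz, 34.9 MHz]: 28.9 MHz, 32.5 MHz.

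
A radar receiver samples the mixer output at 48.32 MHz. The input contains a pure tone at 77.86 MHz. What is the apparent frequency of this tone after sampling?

18.78 MHz

77.86 MHz mod fs = 29.54 MHz.
29.54 MHz > fs/2 = 24.16 MHz, folds to fs − 29.54 MHz = 18.78 MHz.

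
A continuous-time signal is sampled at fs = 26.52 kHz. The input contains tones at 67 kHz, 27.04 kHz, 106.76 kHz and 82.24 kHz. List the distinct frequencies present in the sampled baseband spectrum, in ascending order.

fs/2 = 13.26 kHz.
67 kHz mod fs = 13.96 kHz.
13.96 kHz > fs/2 = 13.26 kHz, folds to fs − 13.96 kHz = 12.56 kHz.
27.04 kHz mod fs = 0.52 kHz.
0.52 kHz ≤ fs/2 = 13.26 kHz, appears at 0.52 kHz.
106.76 kHz mod fs = 0.68 kHz.
0.68 kHz ≤ fs/2 = 13.26 kHz, appears at 0.68 kHz.
82.24 kHz mod fs = 2.68 kHz.
2.68 kHz ≤ fs/2 = 13.26 kHz, appears at 2.68 kHz.
Distinct values: {0.52 kHz, 0.68 kHz, 2.68 kHz, 12.56 kHz}.

0.52 kHz, 0.68 kHz, 2.68 kHz, 12.56 kHz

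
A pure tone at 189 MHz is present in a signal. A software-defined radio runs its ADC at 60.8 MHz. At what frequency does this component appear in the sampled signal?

6.6 MHz

189 MHz mod fs = 6.6 MHz.
6.6 MHz ≤ fs/2 = 30.4 MHz, appears at 6.6 MHz.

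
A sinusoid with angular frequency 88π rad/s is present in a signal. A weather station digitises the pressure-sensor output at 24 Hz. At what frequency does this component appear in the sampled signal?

4 Hz

ω = 88π rad/s → f = ω/(2π) = 44 Hz.
44 Hz mod fs = 20 Hz.
20 Hz > fs/2 = 12 Hz, folds to fs − 20 Hz = 4 Hz.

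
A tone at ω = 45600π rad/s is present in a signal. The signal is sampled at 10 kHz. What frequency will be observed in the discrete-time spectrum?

2.8 kHz

ω = 45600π rad/s → f = ω/(2π) = 22800 Hz = 22.8 kHz.
22.8 kHz mod fs = 2.8 kHz.
2.8 kHz ≤ fs/2 = 5 kHz, appears at 2.8 kHz.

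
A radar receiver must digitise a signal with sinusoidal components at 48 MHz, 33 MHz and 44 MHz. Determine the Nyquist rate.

Highest-frequency component: 48 MHz.
Nyquist rate = 2 × 48 MHz = 96 MHz.

96 MHz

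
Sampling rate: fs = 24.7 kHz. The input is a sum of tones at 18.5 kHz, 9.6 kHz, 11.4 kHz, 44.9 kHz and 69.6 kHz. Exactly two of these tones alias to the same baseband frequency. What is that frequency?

4.5 kHz

fs/2 = 12.35 kHz.
18.5 kHz > fs/2 = 12.35 kHz, folds to fs − 18.5 kHz = 6.2 kHz.
9.6 kHz ≤ fs/2 = 12.35 kHz, passes unchanged.
11.4 kHz ≤ fs/2 = 12.35 kHz, passes unchanged.
44.9 kHz mod fs = 20.2 kHz.
20.2 kHz > fs/2 = 12.35 kHz, folds to fs − 20.2 kHz = 4.5 kHz.
69.6 kHz mod fs = 20.2 kHz.
20.2 kHz > fs/2 = 12.35 kHz, folds to fs − 20.2 kHz = 4.5 kHz.
44.9 kHz and 69.6 kHz both map to 4.5 kHz.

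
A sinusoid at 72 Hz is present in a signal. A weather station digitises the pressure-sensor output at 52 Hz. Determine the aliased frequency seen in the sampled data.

72 Hz mod fs = 20 Hz.
20 Hz ≤ fs/2 = 26 Hz, appears at 20 Hz.

20 Hz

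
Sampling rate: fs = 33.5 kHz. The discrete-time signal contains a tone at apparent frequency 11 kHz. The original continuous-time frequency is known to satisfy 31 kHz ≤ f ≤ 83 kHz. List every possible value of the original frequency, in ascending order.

Frequencies that alias to 11 kHz are k·fs ± 11 kHz for integer k ≥ 0.
k=0: 11 kHz.
k=1: 22.5 kHz, 44.5 kHz.
k=2: 56 kHz, 78 kHz.
k=3: 89.5 kHz, 111.5 kHz.
Within [31 kHz, 83 kHz]: 44.5 kHz, 56 kHz, 78 kHz.

44.5 kHz, 56 kHz, 78 kHz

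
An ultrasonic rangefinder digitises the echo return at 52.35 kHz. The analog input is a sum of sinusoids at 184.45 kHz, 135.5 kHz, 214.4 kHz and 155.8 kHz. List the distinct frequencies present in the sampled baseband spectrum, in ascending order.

1.25 kHz, 5 kHz, 21.55 kHz, 24.95 kHz

fs/2 = 26.175 kHz.
184.45 kHz mod fs = 27.4 kHz.
27.4 kHz > fs/2 = 26.175 kHz, folds to fs − 27.4 kHz = 24.95 kHz.
135.5 kHz mod fs = 30.8 kHz.
30.8 kHz > fs/2 = 26.175 kHz, folds to fs − 30.8 kHz = 21.55 kHz.
214.4 kHz mod fs = 5 kHz.
5 kHz ≤ fs/2 = 26.175 kHz, appears at 5 kHz.
155.8 kHz mod fs = 51.1 kHz.
51.1 kHz > fs/2 = 26.175 kHz, folds to fs − 51.1 kHz = 1.25 kHz.
Distinct values: {1.25 kHz, 5 kHz, 21.55 kHz, 24.95 kHz}.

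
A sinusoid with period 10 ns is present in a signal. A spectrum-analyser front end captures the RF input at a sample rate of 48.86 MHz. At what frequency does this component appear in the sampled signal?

T = 10 ns → f = 1/T = 100 MHz.
100 MHz mod fs = 2.28 MHz.
2.28 MHz ≤ fs/2 = 24.43 MHz, appears at 2.28 MHz.

2.28 MHz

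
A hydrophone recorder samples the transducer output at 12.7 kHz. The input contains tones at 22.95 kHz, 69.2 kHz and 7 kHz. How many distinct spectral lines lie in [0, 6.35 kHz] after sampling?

fs/2 = 6.35 kHz.
22.95 kHz mod fs = 10.25 kHz.
10.25 kHz > fs/2 = 6.35 kHz, folds to fs − 10.25 kHz = 2.45 kHz.
69.2 kHz mod fs = 5.7 kHz.
5.7 kHz ≤ fs/2 = 6.35 kHz, appears at 5.7 kHz.
7 kHz > fs/2 = 6.35 kHz, folds to fs − 7 kHz = 5.7 kHz.
Distinct values: {2.45 kHz, 5.7 kHz} → 2.

2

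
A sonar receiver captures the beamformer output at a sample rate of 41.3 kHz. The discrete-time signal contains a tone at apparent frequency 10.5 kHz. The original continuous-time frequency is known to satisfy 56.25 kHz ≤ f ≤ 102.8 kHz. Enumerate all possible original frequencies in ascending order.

72.1 kHz, 93.1 kHz

Frequencies that alias to 10.5 kHz are k·fs ± 10.5 kHz for integer k ≥ 0.
k=0: 10.5 kHz.
k=1: 30.8 kHz, 51.8 kHz.
k=2: 72.1 kHz, 93.1 kHz.
k=3: 113.4 kHz, 134.4 kHz.
Within [56.25 kHz, 102.8 kHz]: 72.1 kHz, 93.1 kHz.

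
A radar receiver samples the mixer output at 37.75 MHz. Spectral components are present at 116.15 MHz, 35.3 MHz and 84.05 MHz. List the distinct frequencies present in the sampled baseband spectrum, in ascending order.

fs/2 = 18.875 MHz.
116.15 MHz mod fs = 2.9 MHz.
2.9 MHz ≤ fs/2 = 18.875 MHz, appears at 2.9 MHz.
35.3 MHz > fs/2 = 18.875 MHz, folds to fs − 35.3 MHz = 2.45 MHz.
84.05 MHz mod fs = 8.55 MHz.
8.55 MHz ≤ fs/2 = 18.875 MHz, appears at 8.55 MHz.
Distinct values: {2.45 MHz, 2.9 MHz, 8.55 MHz}.

2.45 MHz, 2.9 MHz, 8.55 MHz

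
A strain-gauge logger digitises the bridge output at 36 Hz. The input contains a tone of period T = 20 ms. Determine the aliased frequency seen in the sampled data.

T = 20 ms → f = 1/T = 50 Hz.
50 Hz mod fs = 14 Hz.
14 Hz ≤ fs/2 = 18 Hz, appears at 14 Hz.

14 Hz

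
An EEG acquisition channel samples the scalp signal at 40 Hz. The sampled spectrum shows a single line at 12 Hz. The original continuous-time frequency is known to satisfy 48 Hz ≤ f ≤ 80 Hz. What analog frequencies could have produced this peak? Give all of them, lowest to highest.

Frequencies that alias to 12 Hz are k·fs ± 12 Hz for integer k ≥ 0.
k=0: 12 Hz.
k=1: 28 Hz, 52 Hz.
k=2: 68 Hz, 92 Hz.
k=3: 108 Hz, 132 Hz.
Within [48 Hz, 80 Hz]: 52 Hz, 68 Hz.

52 Hz, 68 Hz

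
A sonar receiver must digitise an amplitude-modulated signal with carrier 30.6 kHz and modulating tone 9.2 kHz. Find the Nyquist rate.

AM sidebands sit at fc ± fm = 21.4 kHz and 39.8 kHz.
Highest-frequency component: 39.8 kHz.
Nyquist rate = 2 × 39.8 kHz = 79.6 kHz.

79.6 kHz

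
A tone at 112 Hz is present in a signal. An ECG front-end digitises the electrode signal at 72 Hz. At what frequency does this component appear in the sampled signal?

112 Hz mod fs = 40 Hz.
40 Hz > fs/2 = 36 Hz, folds to fs − 40 Hz = 32 Hz.

32 Hz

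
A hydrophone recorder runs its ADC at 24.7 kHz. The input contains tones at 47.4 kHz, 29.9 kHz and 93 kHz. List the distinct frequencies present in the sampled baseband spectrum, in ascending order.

fs/2 = 12.35 kHz.
47.4 kHz mod fs = 22.7 kHz.
22.7 kHz > fs/2 = 12.35 kHz, folds to fs − 22.7 kHz = 2 kHz.
29.9 kHz mod fs = 5.2 kHz.
5.2 kHz ≤ fs/2 = 12.35 kHz, appears at 5.2 kHz.
93 kHz mod fs = 18.9 kHz.
18.9 kHz > fs/2 = 12.35 kHz, folds to fs − 18.9 kHz = 5.8 kHz.
Distinct values: {2 kHz, 5.2 kHz, 5.8 kHz}.

2 kHz, 5.2 kHz, 5.8 kHz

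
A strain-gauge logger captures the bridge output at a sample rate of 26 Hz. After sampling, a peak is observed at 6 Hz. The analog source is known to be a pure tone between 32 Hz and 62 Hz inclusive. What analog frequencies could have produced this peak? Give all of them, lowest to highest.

32 Hz, 46 Hz, 58 Hz

Frequencies that alias to 6 Hz are k·fs ± 6 Hz for integer k ≥ 0.
k=0: 6 Hz.
k=1: 20 Hz, 32 Hz.
k=2: 46 Hz, 58 Hz.
k=3: 72 Hz, 84 Hz.
Within [32 Hz, 62 Hz]: 32 Hz, 46 Hz, 58 Hz.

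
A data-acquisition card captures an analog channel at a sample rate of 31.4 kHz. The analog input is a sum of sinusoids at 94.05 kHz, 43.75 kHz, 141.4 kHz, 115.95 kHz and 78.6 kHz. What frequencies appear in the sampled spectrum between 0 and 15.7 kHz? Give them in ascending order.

0.15 kHz, 9.65 kHz, 12.35 kHz, 15.6 kHz

fs/2 = 15.7 kHz.
94.05 kHz mod fs = 31.25 kHz.
31.25 kHz > fs/2 = 15.7 kHz, folds to fs − 31.25 kHz = 0.15 kHz.
43.75 kHz mod fs = 12.35 kHz.
12.35 kHz ≤ fs/2 = 15.7 kHz, appears at 12.35 kHz.
141.4 kHz mod fs = 15.8 kHz.
15.8 kHz > fs/2 = 15.7 kHz, folds to fs − 15.8 kHz = 15.6 kHz.
115.95 kHz mod fs = 21.75 kHz.
21.75 kHz > fs/2 = 15.7 kHz, folds to fs − 21.75 kHz = 9.65 kHz.
78.6 kHz mod fs = 15.8 kHz.
15.8 kHz > fs/2 = 15.7 kHz, folds to fs − 15.8 kHz = 15.6 kHz.
Distinct values: {0.15 kHz, 9.65 kHz, 12.35 kHz, 15.6 kHz}.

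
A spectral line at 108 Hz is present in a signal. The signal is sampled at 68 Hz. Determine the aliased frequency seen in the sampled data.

108 Hz mod fs = 40 Hz.
40 Hz > fs/2 = 34 Hz, folds to fs − 40 Hz = 28 Hz.

28 Hz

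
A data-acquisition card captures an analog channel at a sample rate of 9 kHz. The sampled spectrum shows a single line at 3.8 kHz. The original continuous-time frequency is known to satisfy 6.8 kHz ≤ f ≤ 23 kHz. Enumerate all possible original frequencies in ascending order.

12.8 kHz, 14.2 kHz, 21.8 kHz

Frequencies that alias to 3.8 kHz are k·fs ± 3.8 kHz for integer k ≥ 0.
k=0: 3.8 kHz.
k=1: 5.2 kHz, 12.8 kHz.
k=2: 14.2 kHz, 21.8 kHz.
k=3: 23.2 kHz, 30.8 kHz.
Within [6.8 kHz, 23 kHz]: 12.8 kHz, 14.2 kHz, 21.8 kHz.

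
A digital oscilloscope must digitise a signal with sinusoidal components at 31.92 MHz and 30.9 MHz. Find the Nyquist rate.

Highest-frequency component: 31.92 MHz.
Nyquist rate = 2 × 31.92 MHz = 63.84 MHz.

63.84 MHz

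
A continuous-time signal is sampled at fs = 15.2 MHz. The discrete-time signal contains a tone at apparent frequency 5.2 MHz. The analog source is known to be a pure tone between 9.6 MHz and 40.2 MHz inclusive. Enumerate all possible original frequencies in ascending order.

10 MHz, 20.4 MHz, 25.2 MHz, 35.6 MHz

Frequencies that alias to 5.2 MHz are k·fs ± 5.2 MHz for integer k ≥ 0.
k=0: 5.2 MHz.
k=1: 10 MHz, 20.4 MHz.
k=2: 25.2 MHz, 35.6 MHz.
k=3: 40.4 MHz, 50.8 MHz.
Within [9.6 MHz, 40.2 MHz]: 10 MHz, 20.4 MHz, 25.2 MHz, 35.6 MHz.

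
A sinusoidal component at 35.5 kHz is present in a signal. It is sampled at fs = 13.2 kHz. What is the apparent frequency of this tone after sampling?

4.1 kHz

35.5 kHz mod fs = 9.1 kHz.
9.1 kHz > fs/2 = 6.6 kHz, folds to fs − 9.1 kHz = 4.1 kHz.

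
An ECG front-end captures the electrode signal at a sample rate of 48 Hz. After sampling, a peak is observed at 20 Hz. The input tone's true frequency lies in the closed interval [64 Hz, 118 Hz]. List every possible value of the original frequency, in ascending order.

Frequencies that alias to 20 Hz are k·fs ± 20 Hz for integer k ≥ 0.
k=0: 20 Hz.
k=1: 28 Hz, 68 Hz.
k=2: 76 Hz, 116 Hz.
k=3: 124 Hz, 164 Hz.
Within [64 Hz, 118 Hz]: 68 Hz, 76 Hz, 116 Hz.

68 Hz, 76 Hz, 116 Hz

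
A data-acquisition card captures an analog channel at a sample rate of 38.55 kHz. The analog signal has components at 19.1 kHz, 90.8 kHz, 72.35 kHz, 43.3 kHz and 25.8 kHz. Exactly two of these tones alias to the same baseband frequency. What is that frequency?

4.75 kHz

fs/2 = 19.275 kHz.
19.1 kHz ≤ fs/2 = 19.275 kHz, passes unchanged.
90.8 kHz mod fs = 13.7 kHz.
13.7 kHz ≤ fs/2 = 19.275 kHz, appears at 13.7 kHz.
72.35 kHz mod fs = 33.8 kHz.
33.8 kHz > fs/2 = 19.275 kHz, folds to fs − 33.8 kHz = 4.75 kHz.
43.3 kHz mod fs = 4.75 kHz.
4.75 kHz ≤ fs/2 = 19.275 kHz, appears at 4.75 kHz.
25.8 kHz > fs/2 = 19.275 kHz, folds to fs − 25.8 kHz = 12.75 kHz.
43.3 kHz and 72.35 kHz both map to 4.75 kHz.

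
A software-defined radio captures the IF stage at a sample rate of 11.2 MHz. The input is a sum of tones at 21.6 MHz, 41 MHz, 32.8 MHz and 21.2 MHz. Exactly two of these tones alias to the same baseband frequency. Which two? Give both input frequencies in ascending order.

fs/2 = 5.6 MHz.
21.6 MHz mod fs = 10.4 MHz.
10.4 MHz > fs/2 = 5.6 MHz, folds to fs − 10.4 MHz = 0.8 MHz.
41 MHz mod fs = 7.4 MHz.
7.4 MHz > fs/2 = 5.6 MHz, folds to fs − 7.4 MHz = 3.8 MHz.
32.8 MHz mod fs = 10.4 MHz.
10.4 MHz > fs/2 = 5.6 MHz, folds to fs − 10.4 MHz = 0.8 MHz.
21.2 MHz mod fs = 10 MHz.
10 MHz > fs/2 = 5.6 MHz, folds to fs − 10 MHz = 1.2 MHz.
21.6 MHz and 32.8 MHz both map to 0.8 MHz.

21.6 MHz, 32.8 MHz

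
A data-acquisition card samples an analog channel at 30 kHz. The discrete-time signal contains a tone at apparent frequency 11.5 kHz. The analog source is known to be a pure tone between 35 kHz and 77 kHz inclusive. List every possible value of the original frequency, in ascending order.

Frequencies that alias to 11.5 kHz are k·fs ± 11.5 kHz for integer k ≥ 0.
k=0: 11.5 kHz.
k=1: 18.5 kHz, 41.5 kHz.
k=2: 48.5 kHz, 71.5 kHz.
k=3: 78.5 kHz, 101.5 kHz.
Within [35 kHz, 77 kHz]: 41.5 kHz, 48.5 kHz, 71.5 kHz.

41.5 kHz, 48.5 kHz, 71.5 kHz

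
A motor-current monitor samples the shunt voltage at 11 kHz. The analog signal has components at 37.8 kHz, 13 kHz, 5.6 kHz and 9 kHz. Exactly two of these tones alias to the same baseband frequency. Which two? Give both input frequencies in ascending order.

9 kHz, 13 kHz

fs/2 = 5.5 kHz.
37.8 kHz mod fs = 4.8 kHz.
4.8 kHz ≤ fs/2 = 5.5 kHz, appears at 4.8 kHz.
13 kHz mod fs = 2 kHz.
2 kHz ≤ fs/2 = 5.5 kHz, appears at 2 kHz.
5.6 kHz > fs/2 = 5.5 kHz, folds to fs − 5.6 kHz = 5.4 kHz.
9 kHz > fs/2 = 5.5 kHz, folds to fs − 9 kHz = 2 kHz.
9 kHz and 13 kHz both map to 2 kHz.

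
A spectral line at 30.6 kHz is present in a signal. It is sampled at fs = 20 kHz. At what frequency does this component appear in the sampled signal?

9.4 kHz

30.6 kHz mod fs = 10.6 kHz.
10.6 kHz > fs/2 = 10 kHz, folds to fs − 10.6 kHz = 9.4 kHz.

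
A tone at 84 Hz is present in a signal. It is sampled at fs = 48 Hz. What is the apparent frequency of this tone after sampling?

84 Hz mod fs = 36 Hz.
36 Hz > fs/2 = 24 Hz, folds to fs − 36 Hz = 12 Hz.

12 Hz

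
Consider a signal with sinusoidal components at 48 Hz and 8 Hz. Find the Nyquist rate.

96 Hz

Highest-frequency component: 48 Hz.
Nyquist rate = 2 × 48 Hz = 96 Hz.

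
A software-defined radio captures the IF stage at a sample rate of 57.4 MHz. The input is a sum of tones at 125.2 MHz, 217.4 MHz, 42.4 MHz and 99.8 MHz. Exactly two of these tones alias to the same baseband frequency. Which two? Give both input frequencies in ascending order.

fs/2 = 28.7 MHz.
125.2 MHz mod fs = 10.4 MHz.
10.4 MHz ≤ fs/2 = 28.7 MHz, appears at 10.4 MHz.
217.4 MHz mod fs = 45.2 MHz.
45.2 MHz > fs/2 = 28.7 MHz, folds to fs − 45.2 MHz = 12.2 MHz.
42.4 MHz > fs/2 = 28.7 MHz, folds to fs − 42.4 MHz = 15 MHz.
99.8 MHz mod fs = 42.4 MHz.
42.4 MHz > fs/2 = 28.7 MHz, folds to fs − 42.4 MHz = 15 MHz.
42.4 MHz and 99.8 MHz both map to 15 MHz.

42.4 MHz, 99.8 MHz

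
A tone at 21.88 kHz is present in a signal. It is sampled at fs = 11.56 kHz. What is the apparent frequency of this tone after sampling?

1.24 kHz

21.88 kHz mod fs = 10.32 kHz.
10.32 kHz > fs/2 = 5.78 kHz, folds to fs − 10.32 kHz = 1.24 kHz.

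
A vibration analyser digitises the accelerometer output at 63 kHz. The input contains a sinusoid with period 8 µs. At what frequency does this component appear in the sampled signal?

1 kHz

T = 8 µs → f = 1/T = 125 kHz.
125 kHz mod fs = 62 kHz.
62 kHz > fs/2 = 31.5 kHz, folds to fs − 62 kHz = 1 kHz.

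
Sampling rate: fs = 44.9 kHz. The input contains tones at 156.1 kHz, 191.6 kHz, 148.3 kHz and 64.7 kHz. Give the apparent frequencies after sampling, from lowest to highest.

fs/2 = 22.45 kHz.
156.1 kHz mod fs = 21.4 kHz.
21.4 kHz ≤ fs/2 = 22.45 kHz, appears at 21.4 kHz.
191.6 kHz mod fs = 12 kHz.
12 kHz ≤ fs/2 = 22.45 kHz, appears at 12 kHz.
148.3 kHz mod fs = 13.6 kHz.
13.6 kHz ≤ fs/2 = 22.45 kHz, appears at 13.6 kHz.
64.7 kHz mod fs = 19.8 kHz.
19.8 kHz ≤ fs/2 = 22.45 kHz, appears at 19.8 kHz.
Distinct values: {12 kHz, 13.6 kHz, 19.8 kHz, 21.4 kHz}.

12 kHz, 13.6 kHz, 19.8 kHz, 21.4 kHz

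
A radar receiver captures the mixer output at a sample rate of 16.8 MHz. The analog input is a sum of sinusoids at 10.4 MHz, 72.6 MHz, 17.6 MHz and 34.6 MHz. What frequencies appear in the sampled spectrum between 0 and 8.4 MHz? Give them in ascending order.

0.8 MHz, 1 MHz, 5.4 MHz, 6.4 MHz

fs/2 = 8.4 MHz.
10.4 MHz > fs/2 = 8.4 MHz, folds to fs − 10.4 MHz = 6.4 MHz.
72.6 MHz mod fs = 5.4 MHz.
5.4 MHz ≤ fs/2 = 8.4 MHz, appears at 5.4 MHz.
17.6 MHz mod fs = 0.8 MHz.
0.8 MHz ≤ fs/2 = 8.4 MHz, appears at 0.8 MHz.
34.6 MHz mod fs = 1 MHz.
1 MHz ≤ fs/2 = 8.4 MHz, appears at 1 MHz.
Distinct values: {0.8 MHz, 1 MHz, 5.4 MHz, 6.4 MHz}.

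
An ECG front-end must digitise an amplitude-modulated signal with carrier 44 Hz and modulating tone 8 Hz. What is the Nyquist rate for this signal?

AM sidebands sit at fc ± fm = 36 Hz and 52 Hz.
Highest-frequency component: 52 Hz.
Nyquist rate = 2 × 52 Hz = 104 Hz.

104 Hz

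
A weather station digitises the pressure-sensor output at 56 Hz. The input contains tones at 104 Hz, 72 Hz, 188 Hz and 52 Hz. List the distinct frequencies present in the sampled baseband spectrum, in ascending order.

4 Hz, 8 Hz, 16 Hz, 20 Hz

fs/2 = 28 Hz.
104 Hz mod fs = 48 Hz.
48 Hz > fs/2 = 28 Hz, folds to fs − 48 Hz = 8 Hz.
72 Hz mod fs = 16 Hz.
16 Hz ≤ fs/2 = 28 Hz, appears at 16 Hz.
188 Hz mod fs = 20 Hz.
20 Hz ≤ fs/2 = 28 Hz, appears at 20 Hz.
52 Hz > fs/2 = 28 Hz, folds to fs − 52 Hz = 4 Hz.
Distinct values: {4 Hz, 8 Hz, 16 Hz, 20 Hz}.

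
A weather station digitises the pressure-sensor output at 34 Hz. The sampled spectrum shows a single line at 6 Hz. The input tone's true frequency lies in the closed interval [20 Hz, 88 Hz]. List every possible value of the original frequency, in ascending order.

Frequencies that alias to 6 Hz are k·fs ± 6 Hz for integer k ≥ 0.
k=0: 6 Hz.
k=1: 28 Hz, 40 Hz.
k=2: 62 Hz, 74 Hz.
k=3: 96 Hz, 108 Hz.
Within [20 Hz, 88 Hz]: 28 Hz, 40 Hz, 62 Hz, 74 Hz.

28 Hz, 40 Hz, 62 Hz, 74 Hz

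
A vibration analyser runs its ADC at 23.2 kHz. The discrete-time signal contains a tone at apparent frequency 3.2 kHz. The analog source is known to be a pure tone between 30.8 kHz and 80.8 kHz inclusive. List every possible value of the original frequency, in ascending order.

43.2 kHz, 49.6 kHz, 66.4 kHz, 72.8 kHz

Frequencies that alias to 3.2 kHz are k·fs ± 3.2 kHz for integer k ≥ 0.
k=0: 3.2 kHz.
k=1: 20 kHz, 26.4 kHz.
k=2: 43.2 kHz, 49.6 kHz.
k=3: 66.4 kHz, 72.8 kHz.
k=4: 89.6 kHz, 96 kHz.
Within [30.8 kHz, 80.8 kHz]: 43.2 kHz, 49.6 kHz, 66.4 kHz, 72.8 kHz.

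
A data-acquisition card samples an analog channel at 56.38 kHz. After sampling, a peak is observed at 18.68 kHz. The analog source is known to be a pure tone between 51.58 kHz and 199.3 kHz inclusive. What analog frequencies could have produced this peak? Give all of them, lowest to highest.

75.06 kHz, 94.08 kHz, 131.44 kHz, 150.46 kHz, 187.82 kHz

Frequencies that alias to 18.68 kHz are k·fs ± 18.68 kHz for integer k ≥ 0.
k=0: 18.68 kHz.
k=1: 37.7 kHz, 75.06 kHz.
k=2: 94.08 kHz, 131.44 kHz.
k=3: 150.46 kHz, 187.82 kHz.
k=4: 206.84 kHz, 244.2 kHz.
Within [51.58 kHz, 199.3 kHz]: 75.06 kHz, 94.08 kHz, 131.44 kHz, 150.46 kHz, 187.82 kHz.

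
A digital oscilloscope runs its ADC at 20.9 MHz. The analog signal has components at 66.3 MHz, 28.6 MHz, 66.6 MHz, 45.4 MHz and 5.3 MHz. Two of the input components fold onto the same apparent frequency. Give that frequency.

3.6 MHz

fs/2 = 10.45 MHz.
66.3 MHz mod fs = 3.6 MHz.
3.6 MHz ≤ fs/2 = 10.45 MHz, appears at 3.6 MHz.
28.6 MHz mod fs = 7.7 MHz.
7.7 MHz ≤ fs/2 = 10.45 MHz, appears at 7.7 MHz.
66.6 MHz mod fs = 3.9 MHz.
3.9 MHz ≤ fs/2 = 10.45 MHz, appears at 3.9 MHz.
45.4 MHz mod fs = 3.6 MHz.
3.6 MHz ≤ fs/2 = 10.45 MHz, appears at 3.6 MHz.
5.3 MHz ≤ fs/2 = 10.45 MHz, passes unchanged.
45.4 MHz and 66.3 MHz both map to 3.6 MHz.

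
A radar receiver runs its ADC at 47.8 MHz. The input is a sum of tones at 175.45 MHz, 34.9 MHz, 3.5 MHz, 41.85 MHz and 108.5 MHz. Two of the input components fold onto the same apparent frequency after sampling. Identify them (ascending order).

34.9 MHz, 108.5 MHz

fs/2 = 23.9 MHz.
175.45 MHz mod fs = 32.05 MHz.
32.05 MHz > fs/2 = 23.9 MHz, folds to fs − 32.05 MHz = 15.75 MHz.
34.9 MHz > fs/2 = 23.9 MHz, folds to fs − 34.9 MHz = 12.9 MHz.
3.5 MHz ≤ fs/2 = 23.9 MHz, passes unchanged.
41.85 MHz > fs/2 = 23.9 MHz, folds to fs − 41.85 MHz = 5.95 MHz.
108.5 MHz mod fs = 12.9 MHz.
12.9 MHz ≤ fs/2 = 23.9 MHz, appears at 12.9 MHz.
34.9 MHz and 108.5 MHz both map to 12.9 MHz.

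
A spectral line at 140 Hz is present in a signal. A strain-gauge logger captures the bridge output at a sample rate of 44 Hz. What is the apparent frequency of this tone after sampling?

140 Hz mod fs = 8 Hz.
8 Hz ≤ fs/2 = 22 Hz, appears at 8 Hz.

8 Hz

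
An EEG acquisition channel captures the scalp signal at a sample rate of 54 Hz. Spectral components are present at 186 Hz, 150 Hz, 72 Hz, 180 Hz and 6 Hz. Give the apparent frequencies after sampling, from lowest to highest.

6 Hz, 12 Hz, 18 Hz, 24 Hz

fs/2 = 27 Hz.
186 Hz mod fs = 24 Hz.
24 Hz ≤ fs/2 = 27 Hz, appears at 24 Hz.
150 Hz mod fs = 42 Hz.
42 Hz > fs/2 = 27 Hz, folds to fs − 42 Hz = 12 Hz.
72 Hz mod fs = 18 Hz.
18 Hz ≤ fs/2 = 27 Hz, appears at 18 Hz.
180 Hz mod fs = 18 Hz.
18 Hz ≤ fs/2 = 27 Hz, appears at 18 Hz.
6 Hz ≤ fs/2 = 27 Hz, passes unchanged.
Distinct values: {6 Hz, 12 Hz, 18 Hz, 24 Hz}.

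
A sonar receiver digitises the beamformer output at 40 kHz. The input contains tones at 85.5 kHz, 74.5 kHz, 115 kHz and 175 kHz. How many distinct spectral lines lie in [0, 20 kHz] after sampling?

fs/2 = 20 kHz.
85.5 kHz mod fs = 5.5 kHz.
5.5 kHz ≤ fs/2 = 20 kHz, appears at 5.5 kHz.
74.5 kHz mod fs = 34.5 kHz.
34.5 kHz > fs/2 = 20 kHz, folds to fs − 34.5 kHz = 5.5 kHz.
115 kHz mod fs = 35 kHz.
35 kHz > fs/2 = 20 kHz, folds to fs − 35 kHz = 5 kHz.
175 kHz mod fs = 15 kHz.
15 kHz ≤ fs/2 = 20 kHz, appears at 15 kHz.
Distinct values: {5 kHz, 5.5 kHz, 15 kHz} → 3.

3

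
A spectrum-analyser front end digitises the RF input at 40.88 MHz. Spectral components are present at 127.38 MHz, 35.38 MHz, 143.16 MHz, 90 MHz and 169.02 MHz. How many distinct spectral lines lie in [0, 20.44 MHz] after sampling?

fs/2 = 20.44 MHz.
127.38 MHz mod fs = 4.74 MHz.
4.74 MHz ≤ fs/2 = 20.44 MHz, appears at 4.74 MHz.
35.38 MHz > fs/2 = 20.44 MHz, folds to fs − 35.38 MHz = 5.5 MHz.
143.16 MHz mod fs = 20.52 MHz.
20.52 MHz > fs/2 = 20.44 MHz, folds to fs − 20.52 MHz = 20.36 MHz.
90 MHz mod fs = 8.24 MHz.
8.24 MHz ≤ fs/2 = 20.44 MHz, appears at 8.24 MHz.
169.02 MHz mod fs = 5.5 MHz.
5.5 MHz ≤ fs/2 = 20.44 MHz, appears at 5.5 MHz.
Distinct values: {4.74 MHz, 5.5 MHz, 8.24 MHz, 20.36 MHz} → 4.

4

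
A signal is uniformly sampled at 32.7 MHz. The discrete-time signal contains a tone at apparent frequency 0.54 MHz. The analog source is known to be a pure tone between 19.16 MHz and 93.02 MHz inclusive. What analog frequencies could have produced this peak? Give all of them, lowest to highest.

Frequencies that alias to 0.54 MHz are k·fs ± 0.54 MHz for integer k ≥ 0.
k=0: 0.54 MHz.
k=1: 32.16 MHz, 33.24 MHz.
k=2: 64.86 MHz, 65.94 MHz.
k=3: 97.56 MHz, 98.64 MHz.
Within [19.16 MHz, 93.02 MHz]: 32.16 MHz, 33.24 MHz, 64.86 MHz, 65.94 MHz.

32.16 MHz, 33.24 MHz, 64.86 MHz, 65.94 MHz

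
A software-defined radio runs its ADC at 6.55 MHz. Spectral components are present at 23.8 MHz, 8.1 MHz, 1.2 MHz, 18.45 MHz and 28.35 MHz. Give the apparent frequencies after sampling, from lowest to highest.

1.2 MHz, 1.55 MHz, 2.15 MHz, 2.4 MHz

fs/2 = 3.275 MHz.
23.8 MHz mod fs = 4.15 MHz.
4.15 MHz > fs/2 = 3.275 MHz, folds to fs − 4.15 MHz = 2.4 MHz.
8.1 MHz mod fs = 1.55 MHz.
1.55 MHz ≤ fs/2 = 3.275 MHz, appears at 1.55 MHz.
1.2 MHz ≤ fs/2 = 3.275 MHz, passes unchanged.
18.45 MHz mod fs = 5.35 MHz.
5.35 MHz > fs/2 = 3.275 MHz, folds to fs − 5.35 MHz = 1.2 MHz.
28.35 MHz mod fs = 2.15 MHz.
2.15 MHz ≤ fs/2 = 3.275 MHz, appears at 2.15 MHz.
Distinct values: {1.2 MHz, 1.55 MHz, 2.15 MHz, 2.4 MHz}.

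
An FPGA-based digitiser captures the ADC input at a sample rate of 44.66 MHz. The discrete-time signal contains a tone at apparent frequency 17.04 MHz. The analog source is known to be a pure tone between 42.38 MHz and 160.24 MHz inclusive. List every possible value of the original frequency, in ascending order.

61.7 MHz, 72.28 MHz, 106.36 MHz, 116.94 MHz, 151.02 MHz

Frequencies that alias to 17.04 MHz are k·fs ± 17.04 MHz for integer k ≥ 0.
k=0: 17.04 MHz.
k=1: 27.62 MHz, 61.7 MHz.
k=2: 72.28 MHz, 106.36 MHz.
k=3: 116.94 MHz, 151.02 MHz.
k=4: 161.6 MHz, 195.68 MHz.
Within [42.38 MHz, 160.24 MHz]: 61.7 MHz, 72.28 MHz, 106.36 MHz, 116.94 MHz, 151.02 MHz.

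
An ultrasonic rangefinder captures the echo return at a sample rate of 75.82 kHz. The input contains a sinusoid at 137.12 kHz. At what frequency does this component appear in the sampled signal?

14.52 kHz

137.12 kHz mod fs = 61.3 kHz.
61.3 kHz > fs/2 = 37.91 kHz, folds to fs − 61.3 kHz = 14.52 kHz.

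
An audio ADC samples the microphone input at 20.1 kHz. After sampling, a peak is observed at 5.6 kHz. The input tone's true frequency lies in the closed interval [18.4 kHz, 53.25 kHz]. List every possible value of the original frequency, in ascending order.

Frequencies that alias to 5.6 kHz are k·fs ± 5.6 kHz for integer k ≥ 0.
k=0: 5.6 kHz.
k=1: 14.5 kHz, 25.7 kHz.
k=2: 34.6 kHz, 45.8 kHz.
k=3: 54.7 kHz, 65.9 kHz.
Within [18.4 kHz, 53.25 kHz]: 25.7 kHz, 34.6 kHz, 45.8 kHz.

25.7 kHz, 34.6 kHz, 45.8 kHz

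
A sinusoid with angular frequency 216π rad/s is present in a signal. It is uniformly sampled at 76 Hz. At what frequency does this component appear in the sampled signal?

ω = 216π rad/s → f = ω/(2π) = 108 Hz.
108 Hz mod fs = 32 Hz.
32 Hz ≤ fs/2 = 38 Hz, appears at 32 Hz.

32 Hz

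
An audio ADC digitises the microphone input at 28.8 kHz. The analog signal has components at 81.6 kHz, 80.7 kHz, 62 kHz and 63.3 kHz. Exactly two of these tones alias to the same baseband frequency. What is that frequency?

5.7 kHz

fs/2 = 14.4 kHz.
81.6 kHz mod fs = 24 kHz.
24 kHz > fs/2 = 14.4 kHz, folds to fs − 24 kHz = 4.8 kHz.
80.7 kHz mod fs = 23.1 kHz.
23.1 kHz > fs/2 = 14.4 kHz, folds to fs − 23.1 kHz = 5.7 kHz.
62 kHz mod fs = 4.4 kHz.
4.4 kHz ≤ fs/2 = 14.4 kHz, appears at 4.4 kHz.
63.3 kHz mod fs = 5.7 kHz.
5.7 kHz ≤ fs/2 = 14.4 kHz, appears at 5.7 kHz.
63.3 kHz and 80.7 kHz both map to 5.7 kHz.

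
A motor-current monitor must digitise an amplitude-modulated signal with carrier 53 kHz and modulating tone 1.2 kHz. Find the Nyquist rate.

108.4 kHz

AM sidebands sit at fc ± fm = 51.8 kHz and 54.2 kHz.
Highest-frequency component: 54.2 kHz.
Nyquist rate = 2 × 54.2 kHz = 108.4 kHz.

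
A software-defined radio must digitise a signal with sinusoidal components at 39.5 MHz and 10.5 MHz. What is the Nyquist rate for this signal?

79 MHz

Highest-frequency component: 39.5 MHz.
Nyquist rate = 2 × 39.5 MHz = 79 MHz.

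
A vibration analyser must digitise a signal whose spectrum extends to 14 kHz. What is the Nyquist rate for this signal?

28 kHz

Nyquist rate = 2 × 14 kHz = 28 kHz.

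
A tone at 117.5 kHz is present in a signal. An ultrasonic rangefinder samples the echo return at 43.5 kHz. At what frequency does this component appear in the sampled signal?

117.5 kHz mod fs = 30.5 kHz.
30.5 kHz > fs/2 = 21.75 kHz, folds to fs − 30.5 kHz = 13 kHz.

13 kHz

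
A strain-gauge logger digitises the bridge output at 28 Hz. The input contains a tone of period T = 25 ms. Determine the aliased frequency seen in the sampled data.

12 Hz

T = 25 ms → f = 1/T = 40 Hz.
40 Hz mod fs = 12 Hz.
12 Hz ≤ fs/2 = 14 Hz, appears at 12 Hz.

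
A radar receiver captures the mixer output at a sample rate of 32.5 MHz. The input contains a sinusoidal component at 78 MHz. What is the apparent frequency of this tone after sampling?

13 MHz

78 MHz mod fs = 13 MHz.
13 MHz ≤ fs/2 = 16.25 MHz, appears at 13 MHz.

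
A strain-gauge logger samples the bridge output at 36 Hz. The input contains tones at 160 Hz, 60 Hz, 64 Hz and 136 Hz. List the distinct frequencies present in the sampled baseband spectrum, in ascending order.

8 Hz, 12 Hz, 16 Hz

fs/2 = 18 Hz.
160 Hz mod fs = 16 Hz.
16 Hz ≤ fs/2 = 18 Hz, appears at 16 Hz.
60 Hz mod fs = 24 Hz.
24 Hz > fs/2 = 18 Hz, folds to fs − 24 Hz = 12 Hz.
64 Hz mod fs = 28 Hz.
28 Hz > fs/2 = 18 Hz, folds to fs − 28 Hz = 8 Hz.
136 Hz mod fs = 28 Hz.
28 Hz > fs/2 = 18 Hz, folds to fs − 28 Hz = 8 Hz.
Distinct values: {8 Hz, 12 Hz, 16 Hz}.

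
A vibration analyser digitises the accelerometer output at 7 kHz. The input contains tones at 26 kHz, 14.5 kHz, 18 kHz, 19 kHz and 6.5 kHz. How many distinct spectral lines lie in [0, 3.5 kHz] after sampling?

fs/2 = 3.5 kHz.
26 kHz mod fs = 5 kHz.
5 kHz > fs/2 = 3.5 kHz, folds to fs − 5 kHz = 2 kHz.
14.5 kHz mod fs = 0.5 kHz.
0.5 kHz ≤ fs/2 = 3.5 kHz, appears at 0.5 kHz.
18 kHz mod fs = 4 kHz.
4 kHz > fs/2 = 3.5 kHz, folds to fs − 4 kHz = 3 kHz.
19 kHz mod fs = 5 kHz.
5 kHz > fs/2 = 3.5 kHz, folds to fs − 5 kHz = 2 kHz.
6.5 kHz > fs/2 = 3.5 kHz, folds to fs − 6.5 kHz = 0.5 kHz.
Distinct values: {0.5 kHz, 2 kHz, 3 kHz} → 3.

3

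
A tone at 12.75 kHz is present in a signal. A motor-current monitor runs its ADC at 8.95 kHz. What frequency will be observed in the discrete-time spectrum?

12.75 kHz mod fs = 3.8 kHz.
3.8 kHz ≤ fs/2 = 4.475 kHz, appears at 3.8 kHz.

3.8 kHz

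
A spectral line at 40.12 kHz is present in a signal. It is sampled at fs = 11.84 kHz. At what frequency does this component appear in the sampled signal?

40.12 kHz mod fs = 4.6 kHz.
4.6 kHz ≤ fs/2 = 5.92 kHz, appears at 4.6 kHz.

4.6 kHz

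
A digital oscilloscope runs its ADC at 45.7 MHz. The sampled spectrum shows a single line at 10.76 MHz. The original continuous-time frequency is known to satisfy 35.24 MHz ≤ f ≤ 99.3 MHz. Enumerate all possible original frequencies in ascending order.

56.46 MHz, 80.64 MHz

Frequencies that alias to 10.76 MHz are k·fs ± 10.76 MHz for integer k ≥ 0.
k=0: 10.76 MHz.
k=1: 34.94 MHz, 56.46 MHz.
k=2: 80.64 MHz, 102.16 MHz.
k=3: 126.34 MHz, 147.86 MHz.
Within [35.24 MHz, 99.3 MHz]: 56.46 MHz, 80.64 MHz.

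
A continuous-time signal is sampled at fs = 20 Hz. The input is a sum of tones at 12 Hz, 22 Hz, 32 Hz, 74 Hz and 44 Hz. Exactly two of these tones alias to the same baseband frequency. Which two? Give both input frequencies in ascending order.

fs/2 = 10 Hz.
12 Hz > fs/2 = 10 Hz, folds to fs − 12 Hz = 8 Hz.
22 Hz mod fs = 2 Hz.
2 Hz ≤ fs/2 = 10 Hz, appears at 2 Hz.
32 Hz mod fs = 12 Hz.
12 Hz > fs/2 = 10 Hz, folds to fs − 12 Hz = 8 Hz.
74 Hz mod fs = 14 Hz.
14 Hz > fs/2 = 10 Hz, folds to fs − 14 Hz = 6 Hz.
44 Hz mod fs = 4 Hz.
4 Hz ≤ fs/2 = 10 Hz, appears at 4 Hz.
12 Hz and 32 Hz both map to 8 Hz.

12 Hz, 32 Hz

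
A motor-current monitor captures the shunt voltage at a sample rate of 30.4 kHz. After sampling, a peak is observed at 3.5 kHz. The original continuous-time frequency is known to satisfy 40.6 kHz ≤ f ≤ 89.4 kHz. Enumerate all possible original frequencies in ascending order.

Frequencies that alias to 3.5 kHz are k·fs ± 3.5 kHz for integer k ≥ 0.
k=0: 3.5 kHz.
k=1: 26.9 kHz, 33.9 kHz.
k=2: 57.3 kHz, 64.3 kHz.
k=3: 87.7 kHz, 94.7 kHz.
k=4: 118.1 kHz, 125.1 kHz.
Within [40.6 kHz, 89.4 kHz]: 57.3 kHz, 64.3 kHz, 87.7 kHz.

57.3 kHz, 64.3 kHz, 87.7 kHz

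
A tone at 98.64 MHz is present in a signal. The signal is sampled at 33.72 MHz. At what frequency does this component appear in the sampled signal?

2.52 MHz

98.64 MHz mod fs = 31.2 MHz.
31.2 MHz > fs/2 = 16.86 MHz, folds to fs − 31.2 MHz = 2.52 MHz.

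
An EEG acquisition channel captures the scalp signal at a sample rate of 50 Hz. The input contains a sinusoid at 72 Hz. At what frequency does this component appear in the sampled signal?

72 Hz mod fs = 22 Hz.
22 Hz ≤ fs/2 = 25 Hz, appears at 22 Hz.

22 Hz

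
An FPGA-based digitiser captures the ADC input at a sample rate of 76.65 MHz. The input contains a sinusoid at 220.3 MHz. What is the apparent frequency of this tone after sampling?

220.3 MHz mod fs = 67 MHz.
67 MHz > fs/2 = 38.325 MHz, folds to fs − 67 MHz = 9.65 MHz.

9.65 MHz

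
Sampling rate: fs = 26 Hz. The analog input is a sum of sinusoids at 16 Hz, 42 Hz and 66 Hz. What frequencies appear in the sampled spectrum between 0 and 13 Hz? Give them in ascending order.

10 Hz, 12 Hz

fs/2 = 13 Hz.
16 Hz > fs/2 = 13 Hz, folds to fs − 16 Hz = 10 Hz.
42 Hz mod fs = 16 Hz.
16 Hz > fs/2 = 13 Hz, folds to fs − 16 Hz = 10 Hz.
66 Hz mod fs = 14 Hz.
14 Hz > fs/2 = 13 Hz, folds to fs − 14 Hz = 12 Hz.
Distinct values: {10 Hz, 12 Hz}.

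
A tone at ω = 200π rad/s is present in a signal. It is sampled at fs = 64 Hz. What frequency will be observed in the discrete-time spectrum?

ω = 200π rad/s → f = ω/(2π) = 100 Hz.
100 Hz mod fs = 36 Hz.
36 Hz > fs/2 = 32 Hz, folds to fs − 36 Hz = 28 Hz.

28 Hz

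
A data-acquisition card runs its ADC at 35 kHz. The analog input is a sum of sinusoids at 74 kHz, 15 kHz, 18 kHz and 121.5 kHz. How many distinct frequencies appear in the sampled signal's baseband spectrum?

4

fs/2 = 17.5 kHz.
74 kHz mod fs = 4 kHz.
4 kHz ≤ fs/2 = 17.5 kHz, appears at 4 kHz.
15 kHz ≤ fs/2 = 17.5 kHz, passes unchanged.
18 kHz > fs/2 = 17.5 kHz, folds to fs − 18 kHz = 17 kHz.
121.5 kHz mod fs = 16.5 kHz.
16.5 kHz ≤ fs/2 = 17.5 kHz, appears at 16.5 kHz.
Distinct values: {4 kHz, 15 kHz, 16.5 kHz, 17 kHz} → 4.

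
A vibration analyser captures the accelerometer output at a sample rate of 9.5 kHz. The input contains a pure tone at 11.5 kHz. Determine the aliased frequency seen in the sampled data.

11.5 kHz mod fs = 2 kHz.
2 kHz ≤ fs/2 = 4.75 kHz, appears at 2 kHz.

2 kHz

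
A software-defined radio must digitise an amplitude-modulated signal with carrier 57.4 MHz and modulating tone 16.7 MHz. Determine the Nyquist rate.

AM sidebands sit at fc ± fm = 40.7 MHz and 74.1 MHz.
Highest-frequency component: 74.1 MHz.
Nyquist rate = 2 × 74.1 MHz = 148.2 MHz.

148.2 MHz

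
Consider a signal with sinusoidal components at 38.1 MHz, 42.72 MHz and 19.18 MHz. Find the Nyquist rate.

85.44 MHz

Highest-frequency component: 42.72 MHz.
Nyquist rate = 2 × 42.72 MHz = 85.44 MHz.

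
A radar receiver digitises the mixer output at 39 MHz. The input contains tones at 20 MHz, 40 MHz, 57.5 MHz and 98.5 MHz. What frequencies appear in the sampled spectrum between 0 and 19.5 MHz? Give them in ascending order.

1 MHz, 18.5 MHz, 19 MHz

fs/2 = 19.5 MHz.
20 MHz > fs/2 = 19.5 MHz, folds to fs − 20 MHz = 19 MHz.
40 MHz mod fs = 1 MHz.
1 MHz ≤ fs/2 = 19.5 MHz, appears at 1 MHz.
57.5 MHz mod fs = 18.5 MHz.
18.5 MHz ≤ fs/2 = 19.5 MHz, appears at 18.5 MHz.
98.5 MHz mod fs = 20.5 MHz.
20.5 MHz > fs/2 = 19.5 MHz, folds to fs − 20.5 MHz = 18.5 MHz.
Distinct values: {1 MHz, 18.5 MHz, 19 MHz}.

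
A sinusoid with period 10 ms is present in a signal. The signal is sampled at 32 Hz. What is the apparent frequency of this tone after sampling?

T = 10 ms → f = 1/T = 100 Hz.
100 Hz mod fs = 4 Hz.
4 Hz ≤ fs/2 = 16 Hz, appears at 4 Hz.

4 Hz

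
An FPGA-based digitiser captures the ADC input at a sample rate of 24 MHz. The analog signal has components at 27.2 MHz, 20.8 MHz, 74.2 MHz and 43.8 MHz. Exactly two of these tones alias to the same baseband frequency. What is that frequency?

3.2 MHz

fs/2 = 12 MHz.
27.2 MHz mod fs = 3.2 MHz.
3.2 MHz ≤ fs/2 = 12 MHz, appears at 3.2 MHz.
20.8 MHz > fs/2 = 12 MHz, folds to fs − 20.8 MHz = 3.2 MHz.
74.2 MHz mod fs = 2.2 MHz.
2.2 MHz ≤ fs/2 = 12 MHz, appears at 2.2 MHz.
43.8 MHz mod fs = 19.8 MHz.
19.8 MHz > fs/2 = 12 MHz, folds to fs − 19.8 MHz = 4.2 MHz.
20.8 MHz and 27.2 MHz both map to 3.2 MHz.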